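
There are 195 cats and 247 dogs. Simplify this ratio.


Find GCD(195, 247)
GCD = 13
Divide both by 13: 195/13 = 15, 247/13 = 19
Simplified ratio = 15:19

15:19


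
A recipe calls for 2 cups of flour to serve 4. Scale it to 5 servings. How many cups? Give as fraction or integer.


Original: 2 cups for 4 servings
Target servings = 5
Scaling factor = 5/4
New amount = 2 * 5/4
= 10/4
= 5/2 cups

5/2


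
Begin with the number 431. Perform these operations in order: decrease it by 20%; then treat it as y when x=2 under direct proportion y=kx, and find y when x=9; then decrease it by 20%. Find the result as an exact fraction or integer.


Start with 431.
Step 1: Decrease by 20%: 431 * 80/100 = 1724/5
Step 2: Direct prop: k = (1724/5)/2; new y = k*9 = 1724/5*9/2 = 7758/5
Step 3: Decrease by 20%: 7758/5 * 80/100 = 31032/25
Final result = 31032/25

31032/25


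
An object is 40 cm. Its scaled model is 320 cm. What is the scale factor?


Original length = 40 cm
Scaled length = 320 cm
Scale factor = 320 / 40
= 8

8


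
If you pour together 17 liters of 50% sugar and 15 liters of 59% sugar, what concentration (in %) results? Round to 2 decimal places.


Solute in mixture 1 = 50% of 17 L = 17*50/100 = 17/2 L
Solute in mixture 2 = 59% of 15 L = 15*59/100 = 177/20 L
Total solute = 17/2 + 177/20 = 347/20 L
Total volume = 17 + 15 = 32 L
Final concentration = 347/20/32 * 100 = 54.22%

54.22


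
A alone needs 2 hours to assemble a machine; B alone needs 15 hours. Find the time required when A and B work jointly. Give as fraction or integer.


Rate of A = 1/2 job per hour
Rate of B = 1/15 job per hour
Combined rate = 1/2 + 1/15
Find common denominator: (15 + 2)/(2*15) = 17/30
Combined rate = 17/30 job per hour
Time together = 1 / (17/30) = 30/17 hours

30/17


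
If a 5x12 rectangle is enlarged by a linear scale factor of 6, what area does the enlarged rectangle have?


Original dimensions: 5 x 12
Enlargement factor = 6
New width = 5 * 6 = 30
New height = 12 * 6 = 72
New area = 30 * 72 = 2160

2160


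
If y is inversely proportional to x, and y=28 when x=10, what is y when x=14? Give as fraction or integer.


Inverse proportion: y = k/x
Find k: k = 10 * 28 = 280
Compute y at x=14: y = 280/14
y = 20

20


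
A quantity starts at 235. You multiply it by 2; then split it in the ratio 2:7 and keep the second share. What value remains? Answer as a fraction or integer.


Start with 235.
Step 1: Multiply by 2: 235 * 2 = 470
Step 2: Split 2:7, second share = 470 * 7/9 = 3290/9
Final result = 3290/9

3290/9


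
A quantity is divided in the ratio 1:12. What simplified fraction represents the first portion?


Total parts = 1 + 12 = 13
First part fraction = 1/13
Simplify: 1/13 = 1/13

1/13


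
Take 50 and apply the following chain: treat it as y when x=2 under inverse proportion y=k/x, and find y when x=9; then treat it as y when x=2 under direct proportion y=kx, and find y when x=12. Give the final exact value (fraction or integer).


Start with 50.
Step 1: Inverse prop: k = (50)*2; new y = k/9 = 50*2/9 = 100/9
Step 2: Direct prop: k = (100/9)/2; new y = k*12 = 100/9*12/2 = 200/3
Final result = 200/3

200/3


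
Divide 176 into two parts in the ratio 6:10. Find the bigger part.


Total parts = 6 + 10 = 16
Value per part = 176 / 16 = 11
First share = 6 * 11 = 66
Second share = 10 * 11 = 110
Larger share = 110

110


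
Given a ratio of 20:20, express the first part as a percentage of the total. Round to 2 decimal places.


Total parts = 20 + 20 = 40
First part fraction = 20/40
Percentage = (20/40) * 100
= 0.5 * 100
= 50.00%

50.00


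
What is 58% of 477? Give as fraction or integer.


Compute 58% of 477
Convert percentage: 58% = 58/100
Multiply: 477 * 58/100
= 27666/100
= 13833/50

13833/50


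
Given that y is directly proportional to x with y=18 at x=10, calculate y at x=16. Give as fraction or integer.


Direct proportion: y = kx
Find k: k = 18/10 = 9/5
Compute y at x=16: y = 9/5 * 16
y = 144/5

144/5


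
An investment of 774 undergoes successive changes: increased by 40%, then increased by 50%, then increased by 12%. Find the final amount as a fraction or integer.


Start: 774
Step 1: increase by 40% => multiply by 140/100
  774 * 140/100 = 5418/5
Step 2: increase by 50% => multiply by 150/100
  5418/5 * 150/100 = 8127/5
Step 3: increase by 12% => multiply by 112/100
  8127/5 * 112/100 = 227556/125
Final value = 227556/125

227556/125


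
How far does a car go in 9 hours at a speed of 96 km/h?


Using distance = speed * time
Speed = 96 km/h
Time = 9 hours
Distance = 96 * 9
= 864 km

864


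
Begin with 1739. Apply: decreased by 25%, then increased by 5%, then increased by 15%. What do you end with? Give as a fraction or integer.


Start: 1739
Step 1: decrease by 25% => multiply by 75/100
  1739 * 75/100 = 5217/4
Step 2: increase by 5% => multiply by 105/100
  5217/4 * 105/100 = 109557/80
Step 3: increase by 15% => multiply by 115/100
  109557/80 * 115/100 = 2519811/1600
Final value = 2519811/1600

2519811/1600


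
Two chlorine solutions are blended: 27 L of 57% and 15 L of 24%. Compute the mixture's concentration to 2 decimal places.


Solute in mixture 1 = 57% of 27 L = 27*57/100 = 1539/100 L
Solute in mixture 2 = 24% of 15 L = 15*24/100 = 18/5 L
Total solute = 1539/100 + 18/5 = 1899/100 L
Total volume = 27 + 15 = 42 L
Final concentration = 1899/100/42 * 100 = 45.21%

45.21


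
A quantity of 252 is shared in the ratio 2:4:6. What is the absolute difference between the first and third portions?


Total parts = 2 + 4 + 6 = 12
Value per part = 252 / 12 = 21
Shares: 2*21=42, 4*21=84, 6*21=126
First share = 42, third share = 126
Difference = |42 - 126| = 84

84


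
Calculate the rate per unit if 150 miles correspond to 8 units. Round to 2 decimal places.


Total miles = 150
Number of units = 8
Unit rate = 150 / 8
= 18.75 miles per unit

18.75


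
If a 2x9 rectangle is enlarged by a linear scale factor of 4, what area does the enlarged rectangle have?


Original dimensions: 2 x 9
Enlargement factor = 4
New width = 2 * 4 = 8
New height = 9 * 4 = 36
New area = 8 * 36 = 288

288


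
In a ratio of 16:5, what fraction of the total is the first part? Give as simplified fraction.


Total parts = 16 + 5 = 21
First part fraction = 16/21
Simplify: 16/21 = 16/21

16/21


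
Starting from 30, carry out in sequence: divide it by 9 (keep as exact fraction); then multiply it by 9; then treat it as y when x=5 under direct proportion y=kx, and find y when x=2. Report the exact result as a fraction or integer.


Start with 30.
Step 1: Divide by 9: 30 / 9 = 10/3
Step 2: Multiply by 9: 10/3 * 9 = 30
Step 3: Direct prop: k = (30)/5; new y = k*2 = 30*2/5 = 12
Final result = 12

12


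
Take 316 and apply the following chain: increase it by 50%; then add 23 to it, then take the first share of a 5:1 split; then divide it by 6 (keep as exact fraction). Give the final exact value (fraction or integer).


Start with 316.
Step 1: Increase by 50%: 316 * 150/100 = 474
Step 2: Add 23: 474+23=497; split 5:1 first = 497*5/6 = 2485/6
Step 3: Divide by 6: 2485/6 / 6 = 2485/36
Final result = 2485/36

2485/36


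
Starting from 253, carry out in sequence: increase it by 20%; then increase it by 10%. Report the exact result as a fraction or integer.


Start with 253.
Step 1: Increase by 20%: 253 * 120/100 = 1518/5
Step 2: Increase by 10%: 1518/5 * 110/100 = 8349/25
Final result = 8349/25

8349/25


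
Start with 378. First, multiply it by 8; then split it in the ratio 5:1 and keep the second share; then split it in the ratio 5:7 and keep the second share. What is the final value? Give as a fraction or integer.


Start with 378.
Step 1: Multiply by 8: 378 * 8 = 3024
Step 2: Split 5:1, second share = 3024 * 1/6 = 504
Step 3: Split 5:7, second share = 504 * 7/12 = 294
Final result = 294

294


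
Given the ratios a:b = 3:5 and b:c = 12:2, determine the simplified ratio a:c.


Given a:b = 3:5 and b:c = 12:2
Make b consistent. Multiply first ratio by 12: a:b = 36:60
Multiply second ratio by 5: b:c = 60:10
Now b = 60 in both, so a:b:c = 36:60:10
Therefore a:c = 36:10
Simplify by GCD: a:c = 18:5

18:5


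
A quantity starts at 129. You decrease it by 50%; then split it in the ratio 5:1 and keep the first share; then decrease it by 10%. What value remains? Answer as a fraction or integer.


Start with 129.
Step 1: Decrease by 50%: 129 * 50/100 = 129/2
Step 2: Split 5:1, first share = 129/2 * 5/6 = 215/4
Step 3: Decrease by 10%: 215/4 * 90/100 = 387/8
Final result = 387/8

387/8


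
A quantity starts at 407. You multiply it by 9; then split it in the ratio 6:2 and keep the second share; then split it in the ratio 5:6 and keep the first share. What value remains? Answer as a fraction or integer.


Start with 407.
Step 1: Multiply by 9: 407 * 9 = 3663
Step 2: Split 6:2, second share = 3663 * 2/8 = 3663/4
Step 3: Split 5:6, first share = 3663/4 * 5/11 = 1665/4
Final result = 1665/4

1665/4


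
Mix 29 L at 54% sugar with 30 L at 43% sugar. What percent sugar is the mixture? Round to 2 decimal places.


Solute in mixture 1 = 54% of 29 L = 29*54/100 = 783/50 L
Solute in mixture 2 = 43% of 30 L = 30*43/100 = 129/10 L
Total solute = 783/50 + 129/10 = 714/25 L
Total volume = 29 + 30 = 59 L
Final concentration = 714/25/59 * 100 = 48.41%

48.41


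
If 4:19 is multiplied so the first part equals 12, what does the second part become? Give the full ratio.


Original ratio: 4:19
First term target: 12
Scale factor = 12 / 4 = 3
Multiply second term: 19 * 3 = 57
Equivalent ratio = 12:57

12:57


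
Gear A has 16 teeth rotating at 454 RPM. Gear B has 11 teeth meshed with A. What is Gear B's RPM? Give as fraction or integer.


Gear ratio: teeth_A * RPM_A = teeth_B * RPM_B
16 * 454 = 11 * RPM_B
7264 = 11 * RPM_B
RPM_B = 7264 / 11
RPM_B = 7264/11

7264/11


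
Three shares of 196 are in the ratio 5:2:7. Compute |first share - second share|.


Total parts = 5 + 2 + 7 = 14
Value per part = 196 / 14 = 14
Shares: 5*14=70, 2*14=28, 7*14=98
First share = 70, second share = 28
Difference = |70 - 28| = 42

42


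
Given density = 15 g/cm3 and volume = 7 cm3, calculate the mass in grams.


Using mass = density * volume
Density = 15 g/cm3
Volume = 7 cm3
Mass = 15 * 7
= 105 g

105


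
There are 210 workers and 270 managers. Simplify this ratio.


Find GCD(210, 270)
GCD = 30
Divide both by 30: 210/30 = 7, 270/30 = 9
Simplified ratio = 7:9

7:9


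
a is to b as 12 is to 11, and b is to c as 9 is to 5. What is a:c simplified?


Given a:b = 12:11 and b:c = 9:5
Make b consistent. Multiply first ratio by 9: a:b = 108:99
Multiply second ratio by 11: b:c = 99:55
Now b = 99 in both, so a:b:c = 108:99:55
Therefore a:c = 108:55
Simplify by GCD: a:c = 108:55

108:55


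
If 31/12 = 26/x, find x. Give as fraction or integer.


Setting up: 31/12 = 26/x
Cross multiply: 31 * x = 12 * 26
31x = 312
x = 312/31
x = 312/31

312/31


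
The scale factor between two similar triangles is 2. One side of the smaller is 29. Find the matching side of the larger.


Similar triangles have proportional sides
Scale factor = 2
Smaller side = 29
Corresponding larger side = 29 * 2
= 58

58


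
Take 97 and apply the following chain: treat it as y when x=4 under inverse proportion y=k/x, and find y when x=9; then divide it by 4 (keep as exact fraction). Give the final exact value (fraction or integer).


Start with 97.
Step 1: Inverse prop: k = (97)*4; new y = k/9 = 97*4/9 = 388/9
Step 2: Divide by 4: 388/9 / 4 = 97/9
Final result = 97/9

97/9


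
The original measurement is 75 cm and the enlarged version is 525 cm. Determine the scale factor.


Original length = 75 cm
Scaled length = 525 cm
Scale factor = 525 / 75
= 7

7


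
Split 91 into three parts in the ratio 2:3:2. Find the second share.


Ratio = 2:3:2
Total parts = 2 + 3 + 2 = 7
Value per part = 91 / 7 = 13
First share = 2 * 13 = 26
Middle share = 3 * 13 = 39
Third share = 2 * 13 = 26

39


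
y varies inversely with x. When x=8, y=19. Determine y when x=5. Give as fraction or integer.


Inverse proportion: y = k/x
Find k: k = 8 * 19 = 152
Compute y at x=5: y = 152/5
y = 152/5

152/5


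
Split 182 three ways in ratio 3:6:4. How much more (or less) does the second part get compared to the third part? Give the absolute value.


Total parts = 3 + 6 + 4 = 13
Value per part = 182 / 13 = 14
Shares: 3*14=42, 6*14=84, 4*14=56
Second share = 84, third share = 56
Difference = |84 - 56| = 28

28


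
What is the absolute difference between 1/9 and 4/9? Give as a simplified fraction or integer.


Simplify: 1/9 = 1/9 and 4/9 = 4/9
Find common denominator: LCD = 9
Convert: 1/9 and 4/9
Difference = |1 - 4|/9 = 3/9
Simplified = 1/3

1/3


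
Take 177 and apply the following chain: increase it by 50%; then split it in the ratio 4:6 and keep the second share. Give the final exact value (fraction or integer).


Start with 177.
Step 1: Increase by 50%: 177 * 150/100 = 531/2
Step 2: Split 4:6, second share = 531/2 * 6/10 = 1593/10
Final result = 1593/10

1593/10


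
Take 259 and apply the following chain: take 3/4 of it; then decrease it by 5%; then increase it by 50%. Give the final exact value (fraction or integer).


Start with 259.
Step 1: Take 3/4: 259 * 3/4 = 777/4
Step 2: Decrease by 5%: 777/4 * 95/100 = 14763/80
Step 3: Increase by 50%: 14763/80 * 150/100 = 44289/160
Final result = 44289/160

44289/160


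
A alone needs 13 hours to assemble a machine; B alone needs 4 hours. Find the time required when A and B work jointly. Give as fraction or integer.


Rate of A = 1/13 job per hour
Rate of B = 1/4 job per hour
Combined rate = 1/13 + 1/4
Find common denominator: (4 + 13)/(13*4) = 17/52
Combined rate = 17/52 job per hour
Time together = 1 / (17/52) = 52/17 hours

52/17


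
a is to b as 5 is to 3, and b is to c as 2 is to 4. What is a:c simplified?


Given a:b = 5:3 and b:c = 2:4
Make b consistent. Multiply first ratio by 2: a:b = 10:6
Multiply second ratio by 3: b:c = 6:12
Now b = 6 in both, so a:b:c = 10:6:12
Therefore a:c = 10:12
Simplify by GCD: a:c = 5:6

5:6


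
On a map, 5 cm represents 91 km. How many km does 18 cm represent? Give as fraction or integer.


Map scale: 5 cm = 91 km
Measured distance on map = 18 cm
Set up proportion: 18 * 91 / 5
= 1638 / 5
= 1638/5 km

1638/5


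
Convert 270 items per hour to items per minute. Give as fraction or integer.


Converting from per hour to per minute
Rate = 270 items per hour
Divide by 60: 270/60
= 9/2 items per minute

9/2


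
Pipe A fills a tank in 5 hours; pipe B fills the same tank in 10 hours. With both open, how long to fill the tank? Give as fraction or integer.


Rate of A = 1/5 job per hour
Rate of B = 1/10 job per hour
Combined rate = 1/5 + 1/10
Find common denominator: (10 + 5)/(5*10) = 15/50
Combined rate = 3/10 job per hour
Time together = 1 / (3/10) = 10/3 hours

10/3


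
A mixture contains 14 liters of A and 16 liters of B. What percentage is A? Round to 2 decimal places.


Volume of A = 14 L
Volume of B = 16 L
Total volume = 14 + 16 = 30 L
Percentage of A = (14/30) * 100
= 46.67%

46.67


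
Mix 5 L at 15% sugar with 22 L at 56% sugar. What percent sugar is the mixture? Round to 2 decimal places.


Solute in mixture 1 = 15% of 5 L = 5*15/100 = 3/4 L
Solute in mixture 2 = 56% of 22 L = 22*56/100 = 308/25 L
Total solute = 3/4 + 308/25 = 1307/100 L
Total volume = 5 + 22 = 27 L
Final concentration = 1307/100/27 * 100 = 48.41%

48.41


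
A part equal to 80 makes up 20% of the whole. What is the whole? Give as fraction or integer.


Given: 80 is 20% of the whole
Set up: 80 = 20/100 * whole
whole = 80 * 100 / 20
whole = 8000 / 20
whole = 400

400


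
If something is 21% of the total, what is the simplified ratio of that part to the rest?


Part = 21%, Remainder = 79%
Ratio = 21:79
GCD(21, 79) = 1
Simplify: 21:79 = 21:79

21:79


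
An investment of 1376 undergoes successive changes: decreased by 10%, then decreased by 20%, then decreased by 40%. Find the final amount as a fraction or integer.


Start: 1376
Step 1: decrease by 10% => multiply by 90/100
  1376 * 90/100 = 6192/5
Step 2: decrease by 20% => multiply by 80/100
  6192/5 * 80/100 = 24768/25
Step 3: decrease by 40% => multiply by 60/100
  24768/25 * 60/100 = 74304/125
Final value = 74304/125

74304/125


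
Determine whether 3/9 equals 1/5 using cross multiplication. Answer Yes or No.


Cross multiply to check 3/9 = 1/5
Left cross product: 3 * 5 = 15
Right cross product: 9 * 1 = 9
15 != 9
Not equal, so proportions differ => No

No


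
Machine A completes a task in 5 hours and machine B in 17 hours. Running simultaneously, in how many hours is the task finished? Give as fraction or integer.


Rate of A = 1/5 job per hour
Rate of B = 1/17 job per hour
Combined rate = 1/5 + 1/17
Find common denominator: (17 + 5)/(5*17) = 22/85
Combined rate = 22/85 job per hour
Time together = 1 / (22/85) = 85/22 hours

85/22


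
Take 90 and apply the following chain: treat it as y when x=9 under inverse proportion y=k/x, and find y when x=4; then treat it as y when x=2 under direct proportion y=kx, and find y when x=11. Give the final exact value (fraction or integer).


Start with 90.
Step 1: Inverse prop: k = (90)*9; new y = k/4 = 90*9/4 = 405/2
Step 2: Direct prop: k = (405/2)/2; new y = k*11 = 405/2*11/2 = 4455/4
Final result = 4455/4

4455/4


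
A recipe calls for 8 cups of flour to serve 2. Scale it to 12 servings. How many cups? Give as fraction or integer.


Original: 8 cups for 2 servings
Target servings = 12
Scaling factor = 12/2
New amount = 8 * 12/2
= 96/2
= 48 cups

48


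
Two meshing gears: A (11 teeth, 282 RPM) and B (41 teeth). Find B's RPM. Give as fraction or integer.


Gear ratio: teeth_A * RPM_A = teeth_B * RPM_B
11 * 282 = 41 * RPM_B
3102 = 41 * RPM_B
RPM_B = 3102 / 41
RPM_B = 3102/41

3102/41


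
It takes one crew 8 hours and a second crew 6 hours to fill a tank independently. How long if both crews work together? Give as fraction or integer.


Rate of A = 1/8 job per hour
Rate of B = 1/6 job per hour
Combined rate = 1/8 + 1/6
Find common denominator: (6 + 8)/(8*6) = 14/48
Combined rate = 7/24 job per hour
Time together = 1 / (7/24) = 24/7 hours

24/7


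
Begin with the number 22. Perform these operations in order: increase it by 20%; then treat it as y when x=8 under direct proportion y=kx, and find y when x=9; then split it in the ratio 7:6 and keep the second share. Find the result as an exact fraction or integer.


Start with 22.
Step 1: Increase by 20%: 22 * 120/100 = 132/5
Step 2: Direct prop: k = (132/5)/8; new y = k*9 = 132/5*9/8 = 297/10
Step 3: Split 7:6, second share = 297/10 * 6/13 = 891/65
Final result = 891/65

891/65


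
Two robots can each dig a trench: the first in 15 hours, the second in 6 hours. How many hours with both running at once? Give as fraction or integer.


Rate of A = 1/15 job per hour
Rate of B = 1/6 job per hour
Combined rate = 1/15 + 1/6
Find common denominator: (6 + 15)/(15*6) = 21/90
Combined rate = 7/30 job per hour
Time together = 1 / (7/30) = 30/7 hours

30/7


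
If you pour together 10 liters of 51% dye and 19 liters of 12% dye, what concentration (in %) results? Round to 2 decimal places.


Solute in mixture 1 = 51% of 10 L = 10*51/100 = 51/10 L
Solute in mixture 2 = 12% of 19 L = 19*12/100 = 57/25 L
Total solute = 51/10 + 57/25 = 369/50 L
Total volume = 10 + 19 = 29 L
Final concentration = 369/50/29 * 100 = 25.45%

25.45


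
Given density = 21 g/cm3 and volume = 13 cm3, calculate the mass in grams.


Using mass = density * volume
Density = 21 g/cm3
Volume = 13 cm3
Mass = 21 * 13
= 273 g

273


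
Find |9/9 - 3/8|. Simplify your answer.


Simplify: 9/9 = 1 and 3/8 = 3/8
Find common denominator: LCD = 8
Convert: 8/8 and 3/8
Difference = |8 - 3|/8 = 5/8
Simplified = 5/8

5/8


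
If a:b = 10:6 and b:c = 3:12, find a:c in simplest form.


Given a:b = 10:6 and b:c = 3:12
Make b consistent. Multiply first ratio by 3: a:b = 30:18
Multiply second ratio by 6: b:c = 18:72
Now b = 18 in both, so a:b:c = 30:18:72
Therefore a:c = 30:72
Simplify by GCD: a:c = 5:12

5:12


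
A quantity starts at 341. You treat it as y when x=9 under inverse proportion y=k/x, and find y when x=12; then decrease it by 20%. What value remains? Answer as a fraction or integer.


Start with 341.
Step 1: Inverse prop: k = (341)*9; new y = k/12 = 341*9/12 = 1023/4
Step 2: Decrease by 20%: 1023/4 * 80/100 = 1023/5
Final result = 1023/5

1023/5


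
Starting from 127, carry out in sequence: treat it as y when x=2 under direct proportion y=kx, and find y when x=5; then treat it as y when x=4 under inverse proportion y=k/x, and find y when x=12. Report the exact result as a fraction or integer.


Start with 127.
Step 1: Direct prop: k = (127)/2; new y = k*5 = 127*5/2 = 635/2
Step 2: Inverse prop: k = (635/2)*4; new y = k/12 = 635/2*4/12 = 635/6
Final result = 635/6

635/6


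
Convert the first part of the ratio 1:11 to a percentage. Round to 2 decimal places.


Total parts = 1 + 11 = 12
First part fraction = 1/12
Percentage = (1/12) * 100
= 0.083333 * 100
= 8.33%

8.33


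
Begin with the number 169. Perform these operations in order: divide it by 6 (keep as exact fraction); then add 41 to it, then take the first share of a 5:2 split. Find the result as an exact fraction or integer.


Start with 169.
Step 1: Divide by 6: 169 / 6 = 169/6
Step 2: Add 41: 169/6+41=415/6; split 5:2 first = 415/6*5/7 = 2075/42
Final result = 2075/42

2075/42


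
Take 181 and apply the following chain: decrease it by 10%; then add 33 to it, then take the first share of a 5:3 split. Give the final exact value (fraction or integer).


Start with 181.
Step 1: Decrease by 10%: 181 * 90/100 = 1629/10
Step 2: Add 33: 1629/10+33=1959/10; split 5:3 first = 1959/10*5/8 = 1959/16
Final result = 1959/16

1959/16


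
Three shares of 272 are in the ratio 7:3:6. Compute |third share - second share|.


Total parts = 7 + 3 + 6 = 16
Value per part = 272 / 16 = 17
Shares: 7*17=119, 3*17=51, 6*17=102
Third share = 102, second share = 51
Difference = |102 - 51| = 51

51


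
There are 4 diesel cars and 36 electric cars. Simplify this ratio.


Find GCD(4, 36)
GCD = 4
Divide both by 4: 4/4 = 1, 36/4 = 9
Simplified ratio = 1:9

1:9


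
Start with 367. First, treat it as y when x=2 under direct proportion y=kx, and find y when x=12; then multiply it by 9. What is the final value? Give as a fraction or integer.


Start with 367.
Step 1: Direct prop: k = (367)/2; new y = k*12 = 367*12/2 = 2202
Step 2: Multiply by 9: 2202 * 9 = 19818
Final result = 19818

19818


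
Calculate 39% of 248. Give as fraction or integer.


Compute 39% of 248
Convert percentage: 39% = 39/100
Multiply: 248 * 39/100
= 9672/100
= 2418/25

2418/25


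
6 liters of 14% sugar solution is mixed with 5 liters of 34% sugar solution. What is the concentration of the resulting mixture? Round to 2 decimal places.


Solute in mixture 1 = 14% of 6 L = 6*14/100 = 21/25 L
Solute in mixture 2 = 34% of 5 L = 5*34/100 = 17/10 L
Total solute = 21/25 + 17/10 = 127/50 L
Total volume = 6 + 5 = 11 L
Final concentration = 127/50/11 * 100 = 23.09%

23.09


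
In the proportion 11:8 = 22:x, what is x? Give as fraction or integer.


Setting up: 11/8 = 22/x
Cross multiply: 11 * x = 8 * 22
11x = 176
x = 176/11
x = 16

16


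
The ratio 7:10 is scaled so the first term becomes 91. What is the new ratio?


Original ratio: 7:10
First term target: 91
Scale factor = 91 / 7 = 13
Multiply second term: 10 * 13 = 130
Equivalent ratio = 91:130

91:130


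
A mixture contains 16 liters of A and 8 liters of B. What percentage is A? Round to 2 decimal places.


Volume of A = 16 L
Volume of B = 8 L
Total volume = 16 + 8 = 24 L
Percentage of A = (16/24) * 100
= 66.67%

66.67


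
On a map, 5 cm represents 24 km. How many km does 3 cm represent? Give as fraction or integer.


Map scale: 5 cm = 24 km
Measured distance on map = 3 cm
Set up proportion: 3 * 24 / 5
= 72 / 5
= 72/5 km

72/5


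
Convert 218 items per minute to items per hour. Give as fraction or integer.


Converting from per minute to per hour
Rate = 218 items per minute
Multiply by 60: 218 * 60
= 13080 items per hour

13080


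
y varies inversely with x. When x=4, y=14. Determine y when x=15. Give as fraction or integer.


Inverse proportion: y = k/x
Find k: k = 4 * 14 = 56
Compute y at x=15: y = 56/15
y = 56/15

56/15


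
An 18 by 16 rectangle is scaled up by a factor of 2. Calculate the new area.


Original dimensions: 18 x 16
Enlargement factor = 2
New width = 18 * 2 = 36
New height = 16 * 2 = 32
New area = 36 * 32 = 1152

1152


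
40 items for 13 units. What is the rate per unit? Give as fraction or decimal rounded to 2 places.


Total items = 40
Number of units = 13
Unit rate = 40 / 13
= 3.08 items per unit

3.08


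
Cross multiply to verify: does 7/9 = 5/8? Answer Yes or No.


Cross multiply to check 7/9 = 5/8
Left cross product: 7 * 8 = 56
Right cross product: 9 * 5 = 45
56 != 45
Not equal, so proportions differ => No

No


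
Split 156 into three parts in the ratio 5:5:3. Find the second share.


Ratio = 5:5:3
Total parts = 5 + 5 + 3 = 13
Value per part = 156 / 13 = 12
First share = 5 * 12 = 60
Middle share = 5 * 12 = 60
Third share = 3 * 12 = 36

60


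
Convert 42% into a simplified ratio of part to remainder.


Part = 42%, Remainder = 58%
Ratio = 42:58
GCD(42, 58) = 2
Simplify: 21:29 = 21:29

21:29


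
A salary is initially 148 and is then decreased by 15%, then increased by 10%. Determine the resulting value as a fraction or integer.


Start: 148
Step 1: decrease by 15% => multiply by 85/100
  148 * 85/100 = 629/5
Step 2: increase by 10% => multiply by 110/100
  629/5 * 110/100 = 6919/50
Final value = 6919/50

6919/50


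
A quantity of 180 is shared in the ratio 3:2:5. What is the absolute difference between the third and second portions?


Total parts = 3 + 2 + 5 = 10
Value per part = 180 / 10 = 18
Shares: 3*18=54, 2*18=36, 5*18=90
Third share = 90, second share = 36
Difference = |90 - 36| = 54

54


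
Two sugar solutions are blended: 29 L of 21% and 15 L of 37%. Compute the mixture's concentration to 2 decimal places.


Solute in mixture 1 = 21% of 29 L = 29*21/100 = 609/100 L
Solute in mixture 2 = 37% of 15 L = 15*37/100 = 111/20 L
Total solute = 609/100 + 111/20 = 291/25 L
Total volume = 29 + 15 = 44 L
Final concentration = 291/25/44 * 100 = 26.45%

26.45


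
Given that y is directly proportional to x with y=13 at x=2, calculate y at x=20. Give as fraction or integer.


Direct proportion: y = kx
Find k: k = 13/2 = 13/2
Compute y at x=20: y = 13/2 * 20
y = 130

130


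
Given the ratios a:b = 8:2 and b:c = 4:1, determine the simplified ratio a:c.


Given a:b = 8:2 and b:c = 4:1
Make b consistent. Multiply first ratio by 4: a:b = 32:8
Multiply second ratio by 2: b:c = 8:2
Now b = 8 in both, so a:b:c = 32:8:2
Therefore a:c = 32:2
Simplify by GCD: a:c = 16:1

16:1


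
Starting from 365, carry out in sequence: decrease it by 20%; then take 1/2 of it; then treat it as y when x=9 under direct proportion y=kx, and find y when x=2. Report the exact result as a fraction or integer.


Start with 365.
Step 1: Decrease by 20%: 365 * 80/100 = 292
Step 2: Take 1/2: 292 * 1/2 = 146
Step 3: Direct prop: k = (146)/9; new y = k*2 = 146*2/9 = 292/9
Final result = 292/9

292/9


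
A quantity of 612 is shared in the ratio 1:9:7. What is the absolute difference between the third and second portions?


Total parts = 1 + 9 + 7 = 17
Value per part = 612 / 17 = 36
Shares: 1*36=36, 9*36=324, 7*36=252
Third share = 252, second share = 324
Difference = |252 - 324| = 72

72


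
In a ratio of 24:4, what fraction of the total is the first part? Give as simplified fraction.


Total parts = 24 + 4 = 28
First part fraction = 24/28
Simplify: 24/28 = 6/7

6/7


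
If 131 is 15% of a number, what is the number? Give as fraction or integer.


Given: 131 is 15% of the whole
Set up: 131 = 15/100 * whole
whole = 131 * 100 / 15
whole = 13100 / 15
whole = 2620/3

2620/3


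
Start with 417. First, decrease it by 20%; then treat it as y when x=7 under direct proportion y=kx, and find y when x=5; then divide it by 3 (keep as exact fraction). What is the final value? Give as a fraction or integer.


Start with 417.
Step 1: Decrease by 20%: 417 * 80/100 = 1668/5
Step 2: Direct prop: k = (1668/5)/7; new y = k*5 = 1668/5*5/7 = 1668/7
Step 3: Divide by 3: 1668/7 / 3 = 556/7
Final result = 556/7

556/7


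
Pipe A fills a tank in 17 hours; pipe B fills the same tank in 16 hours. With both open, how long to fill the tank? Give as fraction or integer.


Rate of A = 1/17 job per hour
Rate of B = 1/16 job per hour
Combined rate = 1/17 + 1/16
Find common denominator: (16 + 17)/(17*16) = 33/272
Combined rate = 33/272 job per hour
Time together = 1 / (33/272) = 272/33 hours

272/33


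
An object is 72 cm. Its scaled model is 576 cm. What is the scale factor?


Original length = 72 cm
Scaled length = 576 cm
Scale factor = 576 / 72
= 8

8


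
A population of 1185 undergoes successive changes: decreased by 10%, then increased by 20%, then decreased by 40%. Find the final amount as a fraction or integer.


Start: 1185
Step 1: decrease by 10% => multiply by 90/100
  1185 * 90/100 = 2133/2
Step 2: increase by 20% => multiply by 120/100
  2133/2 * 120/100 = 6399/5
Step 3: decrease by 40% => multiply by 60/100
  6399/5 * 60/100 = 19197/25
Final value = 19197/25

19197/25


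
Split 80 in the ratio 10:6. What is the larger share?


Total parts = 10 + 6 = 16
Value per part = 80 / 16 = 5
First share = 10 * 5 = 50
Second share = 6 * 5 = 30
Larger share = 50

50


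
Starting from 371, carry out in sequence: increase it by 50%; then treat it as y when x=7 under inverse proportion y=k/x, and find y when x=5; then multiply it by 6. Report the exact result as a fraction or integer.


Start with 371.
Step 1: Increase by 50%: 371 * 150/100 = 1113/2
Step 2: Inverse prop: k = (1113/2)*7; new y = k/5 = 1113/2*7/5 = 7791/10
Step 3: Multiply by 6: 7791/10 * 6 = 23373/5
Final result = 23373/5

23373/5


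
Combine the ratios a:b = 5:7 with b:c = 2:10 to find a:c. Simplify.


Given a:b = 5:7 and b:c = 2:10
Make b consistent. Multiply first ratio by 2: a:b = 10:14
Multiply second ratio by 7: b:c = 14:70
Now b = 14 in both, so a:b:c = 10:14:70
Therefore a:c = 10:70
Simplify by GCD: a:c = 1:7

1:7


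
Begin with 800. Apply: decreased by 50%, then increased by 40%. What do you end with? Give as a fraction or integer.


Start: 800
Step 1: decrease by 50% => multiply by 50/100
  800 * 50/100 = 400
Step 2: increase by 40% => multiply by 140/100
  400 * 140/100 = 560
Final value = 560

560


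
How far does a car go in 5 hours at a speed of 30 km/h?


Using distance = speed * time
Speed = 30 km/h
Time = 5 hours
Distance = 30 * 5
= 150 km

150


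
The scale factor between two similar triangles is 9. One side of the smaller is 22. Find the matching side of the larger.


Similar triangles have proportional sides
Scale factor = 9
Smaller side = 22
Corresponding larger side = 22 * 9
= 198

198


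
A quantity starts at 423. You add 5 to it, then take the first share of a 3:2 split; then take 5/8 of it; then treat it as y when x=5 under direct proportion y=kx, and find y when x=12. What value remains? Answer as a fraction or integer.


Start with 423.
Step 1: Add 5: 423+5=428; split 3:2 first = 428*3/5 = 1284/5
Step 2: Take 5/8: 1284/5 * 5/8 = 321/2
Step 3: Direct prop: k = (321/2)/5; new y = k*12 = 321/2*12/5 = 1926/5
Final result = 1926/5

1926/5


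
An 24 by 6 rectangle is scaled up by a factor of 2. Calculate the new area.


Original dimensions: 24 x 6
Enlargement factor = 2
New width = 24 * 2 = 48
New height = 6 * 2 = 12
New area = 48 * 12 = 576

576


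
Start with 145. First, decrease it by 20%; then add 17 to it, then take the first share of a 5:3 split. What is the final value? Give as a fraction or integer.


Start with 145.
Step 1: Decrease by 20%: 145 * 80/100 = 116
Step 2: Add 17: 116+17=133; split 5:3 first = 133*5/8 = 665/8
Final result = 665/8

665/8


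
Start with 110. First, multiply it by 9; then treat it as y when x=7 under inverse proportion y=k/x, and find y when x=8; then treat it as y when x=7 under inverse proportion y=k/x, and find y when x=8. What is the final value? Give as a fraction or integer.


Start with 110.
Step 1: Multiply by 9: 110 * 9 = 990
Step 2: Inverse prop: k = (990)*7; new y = k/8 = 990*7/8 = 3465/4
Step 3: Inverse prop: k = (3465/4)*7; new y = k/8 = 3465/4*7/8 = 24255/32
Final result = 24255/32

24255/32


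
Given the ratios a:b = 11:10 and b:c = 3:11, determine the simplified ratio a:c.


Given a:b = 11:10 and b:c = 3:11
Make b consistent. Multiply first ratio by 3: a:b = 33:30
Multiply second ratio by 10: b:c = 30:110
Now b = 30 in both, so a:b:c = 33:30:110
Therefore a:c = 33:110
Simplify by GCD: a:c = 3:10

3:10


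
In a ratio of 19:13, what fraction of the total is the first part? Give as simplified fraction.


Total parts = 19 + 13 = 32
First part fraction = 19/32
Simplify: 19/32 = 19/32

19/32


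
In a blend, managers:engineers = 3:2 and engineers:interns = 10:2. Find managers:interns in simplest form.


Given a:b = 3:2 and b:c = 10:2
Make b consistent. Multiply first ratio by 10: a:b = 30:20
Multiply second ratio by 2: b:c = 20:4
Now b = 20 in both, so a:b:c = 30:20:4
Therefore a:c = 30:4
Simplify by GCD: a:c = 15:2

15:2


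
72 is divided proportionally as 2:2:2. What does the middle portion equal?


Ratio = 2:2:2
Total parts = 2 + 2 + 2 = 6
Value per part = 72 / 6 = 12
First share = 2 * 12 = 24
Middle share = 2 * 12 = 24
Third share = 2 * 12 = 24

24


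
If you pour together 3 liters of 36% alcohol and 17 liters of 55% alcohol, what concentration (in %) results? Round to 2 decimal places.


Solute in mixture 1 = 36% of 3 L = 3*36/100 = 27/25 L
Solute in mixture 2 = 55% of 17 L = 17*55/100 = 187/20 L
Total solute = 27/25 + 187/20 = 1043/100 L
Total volume = 3 + 17 = 20 L
Final concentration = 1043/100/20 * 100 = 52.15%

52.15


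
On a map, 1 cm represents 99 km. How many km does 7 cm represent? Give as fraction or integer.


Map scale: 1 cm = 99 km
Measured distance on map = 7 cm
Set up proportion: 7 * 99 / 1
= 693 / 1
= 693 km

693


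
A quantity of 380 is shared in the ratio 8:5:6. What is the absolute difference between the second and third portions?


Total parts = 8 + 5 + 6 = 19
Value per part = 380 / 19 = 20
Shares: 8*20=160, 5*20=100, 6*20=120
Second share = 100, third share = 120
Difference = |100 - 120| = 20

20


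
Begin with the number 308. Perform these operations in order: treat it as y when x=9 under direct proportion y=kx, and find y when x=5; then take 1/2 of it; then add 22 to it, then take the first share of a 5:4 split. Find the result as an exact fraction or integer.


Start with 308.
Step 1: Direct prop: k = (308)/9; new y = k*5 = 308*5/9 = 1540/9
Step 2: Take 1/2: 1540/9 * 1/2 = 770/9
Step 3: Add 22: 770/9+22=968/9; split 5:4 first = 968/9*5/9 = 4840/81
Final result = 4840/81

4840/81


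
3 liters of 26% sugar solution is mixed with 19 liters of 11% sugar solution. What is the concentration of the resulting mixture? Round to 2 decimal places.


Solute in mixture 1 = 26% of 3 L = 3*26/100 = 39/50 L
Solute in mixture 2 = 11% of 19 L = 19*11/100 = 209/100 L
Total solute = 39/50 + 209/100 = 287/100 L
Total volume = 3 + 19 = 22 L
Final concentration = 287/100/22 * 100 = 13.05%

13.05


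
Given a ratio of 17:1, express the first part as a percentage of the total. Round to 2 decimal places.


Total parts = 17 + 1 = 18
First part fraction = 17/18
Percentage = (17/18) * 100
= 0.944444 * 100
= 94.44%

94.44


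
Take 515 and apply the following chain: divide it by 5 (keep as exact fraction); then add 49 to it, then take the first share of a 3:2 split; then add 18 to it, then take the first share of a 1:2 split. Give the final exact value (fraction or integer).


Start with 515.
Step 1: Divide by 5: 515 / 5 = 103
Step 2: Add 49: 103+49=152; split 3:2 first = 152*3/5 = 456/5
Step 3: Add 18: 456/5+18=546/5; split 1:2 first = 546/5*1/3 = 182/5
Final result = 182/5

182/5


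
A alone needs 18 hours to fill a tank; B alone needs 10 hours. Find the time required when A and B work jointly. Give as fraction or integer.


Rate of A = 1/18 job per hour
Rate of B = 1/10 job per hour
Combined rate = 1/18 + 1/10
Find common denominator: (10 + 18)/(18*10) = 28/180
Combined rate = 7/45 job per hour
Time together = 1 / (7/45) = 45/7 hours

45/7


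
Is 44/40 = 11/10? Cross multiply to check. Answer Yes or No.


Cross multiply to check 44/40 = 11/10
Left cross product: 44 * 10 = 440
Right cross product: 40 * 11 = 440
440 = 440
Equal, so proportions match => Yes

Yes


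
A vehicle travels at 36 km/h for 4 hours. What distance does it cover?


Using distance = speed * time
Speed = 36 km/h
Time = 4 hours
Distance = 36 * 4
= 144 km

144


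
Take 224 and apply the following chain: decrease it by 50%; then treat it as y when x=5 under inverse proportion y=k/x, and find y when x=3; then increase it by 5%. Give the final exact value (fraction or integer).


Start with 224.
Step 1: Decrease by 50%: 224 * 50/100 = 112
Step 2: Inverse prop: k = (112)*5; new y = k/3 = 112*5/3 = 560/3
Step 3: Increase by 5%: 560/3 * 105/100 = 196
Final result = 196

196


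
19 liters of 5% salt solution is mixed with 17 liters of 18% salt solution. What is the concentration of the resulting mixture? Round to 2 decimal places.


Solute in mixture 1 = 5% of 19 L = 19*5/100 = 19/20 L
Solute in mixture 2 = 18% of 17 L = 17*18/100 = 153/50 L
Total solute = 19/20 + 153/50 = 401/100 L
Total volume = 19 + 17 = 36 L
Final concentration = 401/100/36 * 100 = 11.14%

11.14


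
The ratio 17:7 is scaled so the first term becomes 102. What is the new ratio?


Original ratio: 17:7
First term target: 102
Scale factor = 102 / 17 = 6
Multiply second term: 7 * 6 = 42
Equivalent ratio = 102:42

102:42


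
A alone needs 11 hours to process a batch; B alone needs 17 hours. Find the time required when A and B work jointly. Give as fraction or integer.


Rate of A = 1/11 job per hour
Rate of B = 1/17 job per hour
Combined rate = 1/11 + 1/17
Find common denominator: (17 + 11)/(11*17) = 28/187
Combined rate = 28/187 job per hour
Time together = 1 / (28/187) = 187/28 hours

187/28


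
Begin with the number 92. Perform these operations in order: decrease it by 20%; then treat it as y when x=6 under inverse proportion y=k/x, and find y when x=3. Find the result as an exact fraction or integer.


Start with 92.
Step 1: Decrease by 20%: 92 * 80/100 = 368/5
Step 2: Inverse prop: k = (368/5)*6; new y = k/3 = 368/5*6/3 = 736/5
Final result = 736/5

736/5


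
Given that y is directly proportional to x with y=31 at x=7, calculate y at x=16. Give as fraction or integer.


Direct proportion: y = kx
Find k: k = 31/7 = 31/7
Compute y at x=16: y = 31/7 * 16
y = 496/7

496/7


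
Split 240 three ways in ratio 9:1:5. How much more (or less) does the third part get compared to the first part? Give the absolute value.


Total parts = 9 + 1 + 5 = 15
Value per part = 240 / 15 = 16
Shares: 9*16=144, 1*16=16, 5*16=80
Third share = 80, first share = 144
Difference = |80 - 144| = 64

64


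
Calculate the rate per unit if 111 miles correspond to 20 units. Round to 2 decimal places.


Total miles = 111
Number of units = 20
Unit rate = 111 / 20
= 5.55 miles per unit

5.55


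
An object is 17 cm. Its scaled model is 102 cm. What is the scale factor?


Original length = 17 cm
Scaled length = 102 cm
Scale factor = 102 / 17
= 6

6
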